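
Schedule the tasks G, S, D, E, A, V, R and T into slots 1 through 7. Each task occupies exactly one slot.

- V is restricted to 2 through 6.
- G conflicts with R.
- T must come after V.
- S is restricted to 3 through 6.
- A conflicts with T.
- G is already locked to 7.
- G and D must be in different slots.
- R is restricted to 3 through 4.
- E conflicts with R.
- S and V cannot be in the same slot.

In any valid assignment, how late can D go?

6

D at 6 is achievable: D -> 6; R -> 3; T -> 3; E -> 1; A -> 1; S -> 3; V -> 2; G -> 7.
Nothing later works — the conflict constraints rule out every slot after 6.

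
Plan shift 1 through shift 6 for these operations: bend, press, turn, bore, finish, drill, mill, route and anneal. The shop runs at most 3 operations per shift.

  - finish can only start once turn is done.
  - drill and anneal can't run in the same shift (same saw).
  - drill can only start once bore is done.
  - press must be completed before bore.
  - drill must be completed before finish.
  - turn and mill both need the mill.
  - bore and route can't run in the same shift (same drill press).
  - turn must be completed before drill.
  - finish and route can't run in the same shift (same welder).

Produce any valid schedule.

route in shift 3, finish in shift 4, anneal in shift 2, press in shift 1, drill in shift 3, turn in shift 1, bore in shift 2, bend in shift 1, mill in shift 2

Checking: drill(shift 3) before finish(shift 4); turn(shift 1) before drill(shift 3); bore(shift 2) before drill(shift 3); press(shift 1) before bore(shift 2); turn(shift 1) before finish(shift 4); bore(shift 2) != route(shift 3); drill(shift 3) != anneal(shift 2); finish(shift 4) != route(shift 3); turn(shift 1) != mill(shift 2); max 3 per shift (cap 3).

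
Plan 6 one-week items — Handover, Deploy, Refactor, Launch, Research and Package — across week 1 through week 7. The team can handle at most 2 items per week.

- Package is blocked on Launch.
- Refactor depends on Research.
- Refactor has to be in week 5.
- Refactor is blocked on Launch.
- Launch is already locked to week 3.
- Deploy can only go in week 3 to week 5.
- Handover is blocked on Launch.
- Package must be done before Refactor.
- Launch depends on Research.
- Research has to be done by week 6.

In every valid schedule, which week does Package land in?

week 4

Launch is fixed at week 3 and must come before Package, so Package is at least week 4.
Refactor is fixed at week 5 and must come after Package, so Package is at most week 4.
So Package must be week 4.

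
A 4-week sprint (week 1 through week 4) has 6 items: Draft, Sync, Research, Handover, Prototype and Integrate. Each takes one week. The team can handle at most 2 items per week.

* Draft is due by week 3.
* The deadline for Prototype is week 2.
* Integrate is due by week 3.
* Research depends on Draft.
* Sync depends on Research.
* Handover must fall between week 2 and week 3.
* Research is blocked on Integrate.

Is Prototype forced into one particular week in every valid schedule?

No

Prototype can be week 1 (e.g. Prototype in week 1, Handover in week 2, Draft in week 1, Sync in week 4, Research in week 3, Integrate in week 2) or week 2 (e.g. Sync=week 4; Integrate=week 1; Handover=week 2; Prototype=week 2; Research=week 3; Draft=week 1).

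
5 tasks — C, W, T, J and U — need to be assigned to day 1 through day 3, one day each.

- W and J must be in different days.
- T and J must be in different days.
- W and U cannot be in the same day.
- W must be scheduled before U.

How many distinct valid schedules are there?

Splitting on C: it can be day 1 (12), day 2 (12), day 3 (12). Listing each branch's schedules as (W, T, J, U) by day number:
C=day 1: (1,1,2,2) (1,1,2,3) (1,1,3,2) (1,1,3,3) (1,2,3,2) (1,2,3,3) (1,3,2,2) (1,3,2,3) (2,1,3,3) (2,2,1,3) (2,2,3,3) (2,3,1,3) — 12.
C=day 2: (1,1,2,2) (1,1,2,3) (1,1,3,2) (1,1,3,3) (1,2,3,2) (1,2,3,3) (1,3,2,2) (1,3,2,3) (2,1,3,3) (2,2,1,3) (2,2,3,3) (2,3,1,3) — 12.
C=day 3: (1,1,2,2) (1,1,2,3) (1,1,3,2) (1,1,3,3) (1,2,3,2) (1,2,3,3) (1,3,2,2) (1,3,2,3) (2,1,3,3) (2,2,1,3) (2,2,3,3) (2,3,1,3) — 12.
Summing: 12 + 12 + 12 = 36.

36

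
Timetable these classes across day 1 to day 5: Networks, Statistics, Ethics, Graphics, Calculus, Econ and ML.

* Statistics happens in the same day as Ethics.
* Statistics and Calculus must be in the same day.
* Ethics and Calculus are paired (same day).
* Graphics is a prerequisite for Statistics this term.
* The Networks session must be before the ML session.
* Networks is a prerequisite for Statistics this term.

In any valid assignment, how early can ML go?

day 2

Precedence pushes ML to at least day 2.
ML at day 2 is achievable: Econ in day 1; Calculus in day 2; Ethics in day 2; ML in day 2; Statistics in day 2; Graphics in day 1; Networks in day 1.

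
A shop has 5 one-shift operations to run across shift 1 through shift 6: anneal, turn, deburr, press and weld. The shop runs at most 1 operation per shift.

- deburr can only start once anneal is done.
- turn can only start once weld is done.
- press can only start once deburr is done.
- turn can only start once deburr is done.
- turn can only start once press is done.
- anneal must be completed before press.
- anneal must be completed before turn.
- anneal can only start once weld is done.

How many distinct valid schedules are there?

Splitting on anneal: it can be shift 2 (4), shift 3 (2). Listing each branch's schedules as (turn, deburr, press, weld) by shift number:
anneal=shift 2: (5,3,4,1) (6,3,4,1) (6,3,5,1) (6,4,5,1) — 4.
anneal=shift 3: (6,4,5,1) (6,4,5,2) — 2.
Summing: 4 + 2 = 6.

6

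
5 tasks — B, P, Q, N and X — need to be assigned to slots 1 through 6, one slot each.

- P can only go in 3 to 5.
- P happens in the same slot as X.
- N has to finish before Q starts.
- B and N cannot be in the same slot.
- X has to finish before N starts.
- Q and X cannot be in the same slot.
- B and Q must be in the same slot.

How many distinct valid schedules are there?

Enumerating: P in 3, X in 3, N in 4, Q in 5, B in 5 | P -> 3, Q -> 6, N -> 4, X -> 3, B -> 6 | X in 3, B in 6, N in 5, P in 3, Q in 6 | X=4, B=6, P=4, N=5, Q=6.

4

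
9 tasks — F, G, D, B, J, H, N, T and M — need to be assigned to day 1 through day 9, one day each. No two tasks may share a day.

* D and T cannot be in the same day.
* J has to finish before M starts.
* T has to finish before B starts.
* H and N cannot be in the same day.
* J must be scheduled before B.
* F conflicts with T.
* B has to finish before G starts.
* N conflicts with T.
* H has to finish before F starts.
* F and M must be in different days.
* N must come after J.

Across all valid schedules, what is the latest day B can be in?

Precedence pushes B to at least day 2; downstream work caps B at day 8.
B at day 8 is achievable: B=day 8, F=day 3, G=day 9, N=day 4, J=day 1, D=day 7, M=day 6, H=day 2, T=day 5.

day 8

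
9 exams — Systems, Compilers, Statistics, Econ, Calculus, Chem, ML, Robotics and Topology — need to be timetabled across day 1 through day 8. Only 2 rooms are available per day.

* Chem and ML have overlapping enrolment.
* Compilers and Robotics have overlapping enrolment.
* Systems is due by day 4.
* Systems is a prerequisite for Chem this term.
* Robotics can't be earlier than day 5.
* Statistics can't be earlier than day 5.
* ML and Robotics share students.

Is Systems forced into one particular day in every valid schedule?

No

Systems can be day 1 (e.g. Statistics -> day 5; Systems -> day 1; Compilers -> day 1; Econ -> day 2; Chem -> day 2; Robotics -> day 5; Calculus -> day 3; ML -> day 3; Topology -> day 4) or day 2 (e.g. Chem -> day 3; Topology -> day 3; Econ -> day 1; Statistics -> day 5; ML -> day 4; Robotics -> day 5; Systems -> day 2; Calculus -> day 2; Compilers -> day 1).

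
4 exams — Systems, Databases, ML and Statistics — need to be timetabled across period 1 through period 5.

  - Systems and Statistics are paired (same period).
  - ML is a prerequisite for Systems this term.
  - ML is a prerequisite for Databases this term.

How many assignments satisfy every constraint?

Splitting on Systems: it can be period 2 (4), period 3 (7), period 4 (9), period 5 (10). Listing each branch's schedules as (Databases, ML, Statistics) by period number:
Systems=period 2: (2,1,2) (3,1,2) (4,1,2) (5,1,2) — 4.
Systems=period 3: (2,1,3) (3,1,3) (3,2,3) (4,1,3) (4,2,3) (5,1,3) (5,2,3) — 7.
Systems=period 4: (2,1,4) (3,1,4) (3,2,4) (4,1,4) (4,2,4) (4,3,4) (5,1,4) (5,2,4) (5,3,4) — 9.
Systems=period 5: (2,1,5) (3,1,5) (3,2,5) (4,1,5) (4,2,5) (4,3,5) (5,1,5) (5,2,5) (5,3,5) (5,4,5) — 10.
Summing: 4 + 7 + 9 + 10 = 30.

30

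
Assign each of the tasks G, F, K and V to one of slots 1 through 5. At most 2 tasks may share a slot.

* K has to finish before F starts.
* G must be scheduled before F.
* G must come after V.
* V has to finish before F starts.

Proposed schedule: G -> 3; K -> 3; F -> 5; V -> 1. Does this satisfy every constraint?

Yes, all constraints hold

K has to finish before F starts — holds.
G must come after V — holds.
G must be scheduled before F — holds.
V has to finish before F starts — holds.
At most 2 tasks may share a slot — holds.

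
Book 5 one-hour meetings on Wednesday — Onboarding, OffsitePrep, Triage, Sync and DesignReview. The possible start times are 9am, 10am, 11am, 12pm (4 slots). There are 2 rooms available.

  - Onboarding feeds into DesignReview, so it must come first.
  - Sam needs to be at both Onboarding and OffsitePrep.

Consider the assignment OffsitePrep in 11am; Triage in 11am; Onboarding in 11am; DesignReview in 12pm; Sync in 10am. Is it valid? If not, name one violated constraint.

No. Sam needs to be at both Onboarding and OffsitePrep is not satisfied.

There are 2 rooms available — violated.
Onboarding feeds into DesignReview, so it must come first — holds.
Sam needs to be at both Onboarding and OffsitePrep — violated.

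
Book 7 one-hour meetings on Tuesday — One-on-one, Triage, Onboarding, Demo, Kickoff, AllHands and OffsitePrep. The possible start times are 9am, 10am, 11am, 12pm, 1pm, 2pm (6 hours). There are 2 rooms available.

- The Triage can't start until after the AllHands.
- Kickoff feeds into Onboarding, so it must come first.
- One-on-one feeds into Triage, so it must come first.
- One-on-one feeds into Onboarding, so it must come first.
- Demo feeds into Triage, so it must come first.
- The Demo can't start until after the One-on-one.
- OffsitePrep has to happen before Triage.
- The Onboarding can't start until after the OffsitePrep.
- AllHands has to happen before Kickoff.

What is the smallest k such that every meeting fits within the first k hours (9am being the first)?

4

The precedence chain requires at least 3 distinct hours.
With at most 2 per hour and 7 meetings, at least 4 hours are needed.
4 works (last occupied hour: 12pm): for example OffsitePrep -> 10am; Kickoff -> 11am; One-on-one -> 9am; Demo -> 10am; Triage -> 11am; Onboarding -> 12pm; AllHands -> 9am.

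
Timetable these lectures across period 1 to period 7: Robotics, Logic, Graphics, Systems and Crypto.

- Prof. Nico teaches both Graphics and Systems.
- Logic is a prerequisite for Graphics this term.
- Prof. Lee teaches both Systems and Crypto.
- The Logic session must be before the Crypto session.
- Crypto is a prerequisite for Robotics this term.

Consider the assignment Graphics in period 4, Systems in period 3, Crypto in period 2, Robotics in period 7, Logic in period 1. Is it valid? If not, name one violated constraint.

Prof. Lee teaches both Systems and Crypto — holds.
Prof. Nico teaches both Graphics and Systems — holds.
Logic is a prerequisite for Graphics this term — holds.
Crypto is a prerequisite for Robotics this term — holds.
The Logic session must be before the Crypto session — holds.

Yes, all constraints hold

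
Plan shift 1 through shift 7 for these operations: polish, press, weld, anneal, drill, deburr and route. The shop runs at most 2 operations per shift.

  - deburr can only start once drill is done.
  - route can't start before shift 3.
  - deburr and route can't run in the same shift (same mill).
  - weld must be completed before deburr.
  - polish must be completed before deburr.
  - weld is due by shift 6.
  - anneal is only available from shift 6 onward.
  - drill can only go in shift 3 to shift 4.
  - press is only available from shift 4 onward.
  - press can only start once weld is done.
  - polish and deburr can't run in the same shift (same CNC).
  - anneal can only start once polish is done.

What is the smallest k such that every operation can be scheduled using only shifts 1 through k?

The precedence chain requires at least 2 distinct shifts.
With at most 2 per shift and 7 operations, at least 4 shifts are needed.
anneal can't be placed before shift 6, so the schedule must run through at least shift 6.
6 works (last occupied shift: shift 6): for example deburr -> shift 4, anneal -> shift 6, route -> shift 3, polish -> shift 1, weld -> shift 1, drill -> shift 3, press -> shift 4.

6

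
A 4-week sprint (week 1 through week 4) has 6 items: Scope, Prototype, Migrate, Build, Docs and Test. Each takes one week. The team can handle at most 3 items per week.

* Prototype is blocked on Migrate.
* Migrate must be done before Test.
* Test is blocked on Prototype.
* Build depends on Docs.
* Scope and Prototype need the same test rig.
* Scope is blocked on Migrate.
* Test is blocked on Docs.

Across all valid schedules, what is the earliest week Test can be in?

week 3

Precedence pushes Test to at least week 3.
Test at week 3 is achievable: Docs in week 1; Prototype in week 2; Scope in week 3; Test in week 3; Migrate in week 1; Build in week 2.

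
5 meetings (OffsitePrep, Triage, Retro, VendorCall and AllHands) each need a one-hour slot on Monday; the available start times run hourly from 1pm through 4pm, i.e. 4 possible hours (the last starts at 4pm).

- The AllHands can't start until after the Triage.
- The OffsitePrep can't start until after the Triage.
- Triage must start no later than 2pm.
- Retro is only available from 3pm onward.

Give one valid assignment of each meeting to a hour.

VendorCall=1pm, Triage=1pm, AllHands=2pm, Retro=3pm, OffsitePrep=2pm

Checking: Triage(1pm) before OffsitePrep(2pm); Triage(1pm) before AllHands(2pm); Triage=1pm in [1pm,2pm]; Retro=3pm in [3pm,4pm].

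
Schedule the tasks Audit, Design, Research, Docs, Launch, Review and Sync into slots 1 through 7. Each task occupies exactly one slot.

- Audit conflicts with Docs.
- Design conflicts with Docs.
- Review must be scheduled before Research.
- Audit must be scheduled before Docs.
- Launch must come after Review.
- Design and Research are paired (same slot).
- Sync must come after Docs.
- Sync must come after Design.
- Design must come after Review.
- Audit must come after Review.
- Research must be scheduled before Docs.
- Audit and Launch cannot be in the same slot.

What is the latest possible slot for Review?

Downstream work caps Review at 4.
Review at 4 is achievable: Design=5; Audit=5; Launch=6; Docs=6; Sync=7; Review=4; Research=5.

4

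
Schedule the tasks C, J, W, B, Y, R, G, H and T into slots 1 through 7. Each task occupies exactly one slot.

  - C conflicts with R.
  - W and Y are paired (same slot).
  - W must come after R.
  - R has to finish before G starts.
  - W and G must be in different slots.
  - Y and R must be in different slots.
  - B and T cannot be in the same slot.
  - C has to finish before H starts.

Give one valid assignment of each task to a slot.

H in 3, C in 2, J in 1, Y in 2, W in 2, R in 1, T in 2, G in 3, B in 1

Checking: R(1) before G(3); R(1) before W(2); C(2) before H(3); Y(2) != R(1); B(1) != T(2); W(2) != G(3); C(2) != R(1); W = Y = 2.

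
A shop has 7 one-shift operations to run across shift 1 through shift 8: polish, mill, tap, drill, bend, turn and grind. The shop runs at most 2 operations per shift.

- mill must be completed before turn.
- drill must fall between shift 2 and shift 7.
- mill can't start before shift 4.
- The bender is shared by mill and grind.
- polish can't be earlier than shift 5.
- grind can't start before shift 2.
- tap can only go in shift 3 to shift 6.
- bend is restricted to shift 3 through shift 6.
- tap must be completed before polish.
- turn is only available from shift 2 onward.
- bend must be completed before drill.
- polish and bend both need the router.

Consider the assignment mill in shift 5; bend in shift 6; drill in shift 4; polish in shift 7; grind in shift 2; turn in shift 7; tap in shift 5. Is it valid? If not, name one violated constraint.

Invalid. bend must be completed before drill.

bend is restricted to shift 3 through shift 6 — holds.
mill must be completed before turn — holds.
mill can't start before shift 4 — holds.
turn is only available from shift 2 onward — holds.
drill must fall between shift 2 and shift 7 — holds.
polish can't be earlier than shift 5 — holds.
polish and bend both need the router — holds.
tap must be completed before polish — holds.
bend must be completed before drill — violated.
The bender is shared by mill and grind — holds.
The shop runs at most 2 operations per shift — holds.
grind can't start before shift 2 — holds.
tap can only go in shift 3 to shift 6 — holds.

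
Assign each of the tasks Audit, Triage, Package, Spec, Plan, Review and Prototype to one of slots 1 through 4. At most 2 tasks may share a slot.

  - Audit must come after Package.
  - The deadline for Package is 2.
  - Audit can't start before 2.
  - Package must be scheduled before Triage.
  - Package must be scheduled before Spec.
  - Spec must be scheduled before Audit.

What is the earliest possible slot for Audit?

3

Audit is available from 2; precedence pushes Audit to at least 3.
Audit at 3 is achievable: Package=1; Triage=2; Spec=2; Review=3; Plan=1; Prototype=4; Audit=3.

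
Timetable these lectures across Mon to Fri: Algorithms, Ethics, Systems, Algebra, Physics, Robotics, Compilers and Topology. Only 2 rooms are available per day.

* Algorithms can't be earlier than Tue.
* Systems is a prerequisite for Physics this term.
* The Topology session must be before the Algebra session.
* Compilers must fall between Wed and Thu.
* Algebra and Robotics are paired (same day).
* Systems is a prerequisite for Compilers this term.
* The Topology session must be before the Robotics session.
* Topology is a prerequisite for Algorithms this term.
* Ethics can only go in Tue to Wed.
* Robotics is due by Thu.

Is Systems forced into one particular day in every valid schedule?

Systems can be Mon (e.g. Compilers=Wed, Topology=Mon, Systems=Mon, Physics=Wed, Ethics=Tue, Algebra=Thu, Robotics=Thu, Algorithms=Tue) or Tue (e.g. Physics -> Fri; Compilers -> Wed; Algebra -> Thu; Robotics -> Thu; Systems -> Tue; Topology -> Mon; Ethics -> Tue; Algorithms -> Wed).

No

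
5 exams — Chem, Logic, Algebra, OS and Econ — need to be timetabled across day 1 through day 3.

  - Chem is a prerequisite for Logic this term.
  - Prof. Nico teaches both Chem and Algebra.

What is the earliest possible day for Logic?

day 2

Precedence pushes Logic to at least day 2.
Logic at day 2 is achievable: Econ in day 1, Logic in day 2, Algebra in day 2, OS in day 1, Chem in day 1.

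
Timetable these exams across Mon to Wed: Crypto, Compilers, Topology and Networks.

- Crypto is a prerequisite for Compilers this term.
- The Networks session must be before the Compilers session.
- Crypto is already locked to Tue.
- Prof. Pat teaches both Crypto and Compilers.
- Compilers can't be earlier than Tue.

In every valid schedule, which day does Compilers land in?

Compilers's window is Tue–Wed.
Crypto is fixed at Tue, and Compilers can't share a day with Crypto.
So Compilers must be Wed.

Wed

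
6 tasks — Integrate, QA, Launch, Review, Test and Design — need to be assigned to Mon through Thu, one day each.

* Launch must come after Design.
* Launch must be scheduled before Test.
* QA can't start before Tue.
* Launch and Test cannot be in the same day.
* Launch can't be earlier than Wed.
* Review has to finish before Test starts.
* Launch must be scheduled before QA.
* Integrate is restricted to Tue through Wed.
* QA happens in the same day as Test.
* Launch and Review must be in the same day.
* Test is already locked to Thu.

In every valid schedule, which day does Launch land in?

Wed

Launch's window is Wed–Thu.
Test is fixed at Thu, and Launch can't share a day with Test.
So Launch must be Wed.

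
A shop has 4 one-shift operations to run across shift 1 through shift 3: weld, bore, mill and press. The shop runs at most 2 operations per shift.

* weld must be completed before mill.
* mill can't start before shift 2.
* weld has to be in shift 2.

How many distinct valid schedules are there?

7

Splitting on bore: it can be shift 1 (3), shift 2 (2), shift 3 (2). Listing each branch's schedules as (weld, mill, press) by shift number:
bore=shift 1: (2,3,1) (2,3,2) (2,3,3) — 3.
bore=shift 2: (2,3,1) (2,3,3) — 2.
bore=shift 3: (2,3,1) (2,3,2) — 2.
Summing: 3 + 2 + 2 = 7.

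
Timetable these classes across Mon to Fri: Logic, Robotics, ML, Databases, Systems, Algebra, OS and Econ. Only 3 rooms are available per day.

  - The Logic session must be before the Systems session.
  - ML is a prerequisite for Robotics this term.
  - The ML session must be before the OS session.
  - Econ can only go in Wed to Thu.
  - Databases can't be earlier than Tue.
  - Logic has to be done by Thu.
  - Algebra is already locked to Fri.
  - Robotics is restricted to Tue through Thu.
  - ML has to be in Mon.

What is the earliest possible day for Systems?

Precedence pushes Systems to at least Tue.
Systems at Tue is achievable: Econ in Wed, Logic in Mon, Systems in Tue, Databases in Tue, OS in Wed, ML in Mon, Robotics in Tue, Algebra in Fri.

Tue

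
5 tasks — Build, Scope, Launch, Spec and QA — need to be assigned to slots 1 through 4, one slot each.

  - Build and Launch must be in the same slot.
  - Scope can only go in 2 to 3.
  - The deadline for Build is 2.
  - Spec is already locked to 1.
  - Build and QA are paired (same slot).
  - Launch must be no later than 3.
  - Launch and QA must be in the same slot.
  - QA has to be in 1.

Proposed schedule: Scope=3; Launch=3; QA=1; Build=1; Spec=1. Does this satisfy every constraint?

Invalid. Build and Launch must be in the same slot.

The deadline for Build is 2 — holds.
Spec is already locked to 1 — holds.
Launch and QA must be in the same slot — violated.
Launch must be no later than 3 — holds.
Build and QA are paired (same slot) — holds.
QA has to be in 1 — holds.
Build and Launch must be in the same slot — violated.
Scope can only go in 2 to 3 — holds.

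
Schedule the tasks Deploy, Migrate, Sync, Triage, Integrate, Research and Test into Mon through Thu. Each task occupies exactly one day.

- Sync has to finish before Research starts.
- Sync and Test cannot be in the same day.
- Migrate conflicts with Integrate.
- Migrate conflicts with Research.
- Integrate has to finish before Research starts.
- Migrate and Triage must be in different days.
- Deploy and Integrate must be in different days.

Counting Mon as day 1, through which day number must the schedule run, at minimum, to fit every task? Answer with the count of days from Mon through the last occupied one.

The precedence chain requires at least 2 distinct days.
Could 2 days be enough, i.e. nothing placed later than Tue? No: Research must come after Sync (at Mon or later) → {Tue}; Integrate must come before Research (at Tue or earlier) → {Mon}; Migrate can't share with Research (Tue) → {Mon}; Integrate can't share with Migrate (Mon) → nothing is left.
So 2 days is not enough.
3 works (last occupied day: Wed): for example Sync -> Mon; Triage -> Mon; Research -> Tue; Deploy -> Tue; Test -> Tue; Integrate -> Mon; Migrate -> Wed.

3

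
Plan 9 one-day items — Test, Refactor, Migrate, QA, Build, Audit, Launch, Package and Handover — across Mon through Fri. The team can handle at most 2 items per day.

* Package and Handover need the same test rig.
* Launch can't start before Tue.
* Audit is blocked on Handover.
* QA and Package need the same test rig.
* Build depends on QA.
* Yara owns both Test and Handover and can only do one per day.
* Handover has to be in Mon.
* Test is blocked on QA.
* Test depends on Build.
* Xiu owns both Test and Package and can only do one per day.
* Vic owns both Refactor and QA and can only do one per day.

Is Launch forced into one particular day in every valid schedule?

No

Launch can be Tue (e.g. Refactor -> Thu, Audit -> Wed, Package -> Fri, Build -> Tue, Launch -> Tue, Handover -> Mon, Test -> Wed, QA -> Mon, Migrate -> Thu) or Wed (e.g. Test -> Wed; QA -> Mon; Refactor -> Thu; Audit -> Tue; Package -> Fri; Migrate -> Thu; Launch -> Wed; Handover -> Mon; Build -> Tue).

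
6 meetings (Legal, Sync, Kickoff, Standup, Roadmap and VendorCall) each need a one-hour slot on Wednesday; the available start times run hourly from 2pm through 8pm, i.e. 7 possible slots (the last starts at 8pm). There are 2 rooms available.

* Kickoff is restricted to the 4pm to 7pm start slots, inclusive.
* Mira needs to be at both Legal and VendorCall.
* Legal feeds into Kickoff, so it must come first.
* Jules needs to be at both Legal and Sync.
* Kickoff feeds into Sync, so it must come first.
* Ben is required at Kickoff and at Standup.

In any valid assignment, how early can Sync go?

Precedence pushes Sync to at least 5pm.
Sync at 5pm is achievable: Standup -> 2pm; Kickoff -> 4pm; Legal -> 2pm; VendorCall -> 3pm; Roadmap -> 3pm; Sync -> 5pm.

5pm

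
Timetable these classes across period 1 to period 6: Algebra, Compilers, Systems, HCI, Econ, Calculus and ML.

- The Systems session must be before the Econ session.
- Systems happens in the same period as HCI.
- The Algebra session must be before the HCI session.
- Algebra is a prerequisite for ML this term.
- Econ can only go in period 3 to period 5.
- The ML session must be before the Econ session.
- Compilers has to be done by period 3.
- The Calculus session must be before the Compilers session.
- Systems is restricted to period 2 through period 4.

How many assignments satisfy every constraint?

60

Splitting on Algebra: it can be period 1 (42), period 2 (15), period 3 (3). Listing each branch's schedules as (Compilers, Systems, HCI, Econ, Calculus, ML) by period number:
Algebra=period 1: (2,2,2,3,1,2) (2,2,2,4,1,2) (2,2,2,4,1,3) (2,2,2,5,1,2) (2,2,2,5,1,3) (2,2,2,5,1,4) (2,3,3,4,1,2) (2,3,3,4,1,3) (2,3,3,5,1,2) (2,3,3,5,1,3) (2,3,3,5,1,4) (2,4,4,5,1,2) (2,4,4,5,1,3) (2,4,4,5,1,4) (3,2,2,3,1,2) (3,2,2,3,2,2) (3,2,2,4,1,2) (3,2,2,4,1,3) (3,2,2,4,2,2) (3,2,2,4,2,3) (3,2,2,5,1,2) (3,2,2,5,1,3) (3,2,2,5,1,4) (3,2,2,5,2,2) (3,2,2,5,2,3) (3,2,2,5,2,4) (3,3,3,4,1,2) (3,3,3,4,1,3) (3,3,3,4,2,2) (3,3,3,4,2,3) (3,3,3,5,1,2) (3,3,3,5,1,3) (3,3,3,5,1,4) (3,3,3,5,2,2) (3,3,3,5,2,3) (3,3,3,5,2,4) (3,4,4,5,1,2) (3,4,4,5,1,3) (3,4,4,5,1,4) (3,4,4,5,2,2) (3,4,4,5,2,3) (3,4,4,5,2,4) — 42.
Algebra=period 2: (2,3,3,4,1,3) (2,3,3,5,1,3) (2,3,3,5,1,4) (2,4,4,5,1,3) (2,4,4,5,1,4) (3,3,3,4,1,3) (3,3,3,4,2,3) (3,3,3,5,1,3) (3,3,3,5,1,4) (3,3,3,5,2,3) (3,3,3,5,2,4) (3,4,4,5,1,3) (3,4,4,5,1,4) (3,4,4,5,2,3) (3,4,4,5,2,4) — 15.
Algebra=period 3: (2,4,4,5,1,4) (3,4,4,5,1,4) (3,4,4,5,2,4) — 3.
Summing: 42 + 15 + 3 = 60.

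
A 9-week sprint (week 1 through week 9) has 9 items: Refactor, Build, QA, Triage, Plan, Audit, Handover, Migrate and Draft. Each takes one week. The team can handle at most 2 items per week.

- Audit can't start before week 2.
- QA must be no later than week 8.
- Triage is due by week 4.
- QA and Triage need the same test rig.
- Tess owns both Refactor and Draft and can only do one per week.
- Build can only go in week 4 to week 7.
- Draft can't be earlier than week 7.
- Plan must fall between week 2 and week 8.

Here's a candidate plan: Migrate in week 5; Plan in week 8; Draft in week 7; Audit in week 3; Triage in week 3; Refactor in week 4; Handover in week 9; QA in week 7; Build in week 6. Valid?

Yes

Build can only go in week 4 to week 7 — holds.
The team can handle at most 2 items per week — holds.
Tess owns both Refactor and Draft and can only do one per week — holds.
Plan must fall between week 2 and week 8 — holds.
QA must be no later than week 8 — holds.
Triage is due by week 4 — holds.
Audit can't start before week 2 — holds.
QA and Triage need the same test rig — holds.
Draft can't be earlier than week 7 — holds.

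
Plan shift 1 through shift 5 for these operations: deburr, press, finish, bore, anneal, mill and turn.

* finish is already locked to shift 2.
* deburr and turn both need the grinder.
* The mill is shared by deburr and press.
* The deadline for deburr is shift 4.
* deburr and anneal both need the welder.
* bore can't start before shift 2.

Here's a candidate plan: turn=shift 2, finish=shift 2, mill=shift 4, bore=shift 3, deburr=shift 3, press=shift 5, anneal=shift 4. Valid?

deburr and anneal both need the welder — holds.
The mill is shared by deburr and press — holds.
finish is already locked to shift 2 — holds.
The deadline for deburr is shift 4 — holds.
deburr and turn both need the grinder — holds.
bore can't start before shift 2 — holds.

Yes, all constraints hold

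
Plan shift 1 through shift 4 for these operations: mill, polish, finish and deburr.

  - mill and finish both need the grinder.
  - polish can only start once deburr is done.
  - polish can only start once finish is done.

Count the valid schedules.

42

Splitting on mill: it can be shift 1 (8), shift 2 (9), shift 3 (11), shift 4 (14). Listing each branch's schedules as (polish, finish, deburr) by shift number:
mill=shift 1: (3,2,1) (3,2,2) (4,2,1) (4,2,2) (4,2,3) (4,3,1) (4,3,2) (4,3,3) — 8.
mill=shift 2: (2,1,1) (3,1,1) (3,1,2) (4,1,1) (4,1,2) (4,1,3) (4,3,1) (4,3,2) (4,3,3) — 9.
mill=shift 3: (2,1,1) (3,1,1) (3,1,2) (3,2,1) (3,2,2) (4,1,1) (4,1,2) (4,1,3) (4,2,1) (4,2,2) (4,2,3) — 11.
mill=shift 4: (2,1,1) (3,1,1) (3,1,2) (3,2,1) (3,2,2) (4,1,1) (4,1,2) (4,1,3) (4,2,1) (4,2,2) (4,2,3) (4,3,1) (4,3,2) (4,3,3) — 14.
Summing: 8 + 9 + 11 + 14 = 42.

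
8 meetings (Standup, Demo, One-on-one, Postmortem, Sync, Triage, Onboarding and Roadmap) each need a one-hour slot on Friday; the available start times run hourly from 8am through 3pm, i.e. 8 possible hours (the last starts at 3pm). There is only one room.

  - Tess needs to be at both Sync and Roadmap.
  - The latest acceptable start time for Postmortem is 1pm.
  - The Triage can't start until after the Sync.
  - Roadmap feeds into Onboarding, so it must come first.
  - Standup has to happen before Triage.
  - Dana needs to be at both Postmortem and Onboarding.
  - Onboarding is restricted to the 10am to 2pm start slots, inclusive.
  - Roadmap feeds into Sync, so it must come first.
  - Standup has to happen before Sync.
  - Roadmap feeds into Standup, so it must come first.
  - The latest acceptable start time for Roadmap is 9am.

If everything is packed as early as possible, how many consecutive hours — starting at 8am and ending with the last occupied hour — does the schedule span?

8 hours

The precedence chain requires at least 4 distinct hours.
With at most 1 per hour and 8 meetings, at least 8 hours are needed.
8 works (last occupied hour: 3pm): for example Roadmap=8am, Onboarding=10am, Triage=1pm, Standup=11am, Postmortem=9am, Sync=12pm, One-on-one=3pm, Demo=2pm.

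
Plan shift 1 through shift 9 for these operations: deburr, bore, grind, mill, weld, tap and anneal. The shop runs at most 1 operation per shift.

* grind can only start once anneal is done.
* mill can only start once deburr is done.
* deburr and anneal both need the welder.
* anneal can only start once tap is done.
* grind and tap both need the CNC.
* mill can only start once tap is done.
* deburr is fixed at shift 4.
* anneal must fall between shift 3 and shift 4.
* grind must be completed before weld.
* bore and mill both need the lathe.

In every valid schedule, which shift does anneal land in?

anneal's window is shift 3–shift 4.
deburr is fixed at shift 4, and anneal can't share a shift with deburr.
So anneal must be shift 3.

shift 3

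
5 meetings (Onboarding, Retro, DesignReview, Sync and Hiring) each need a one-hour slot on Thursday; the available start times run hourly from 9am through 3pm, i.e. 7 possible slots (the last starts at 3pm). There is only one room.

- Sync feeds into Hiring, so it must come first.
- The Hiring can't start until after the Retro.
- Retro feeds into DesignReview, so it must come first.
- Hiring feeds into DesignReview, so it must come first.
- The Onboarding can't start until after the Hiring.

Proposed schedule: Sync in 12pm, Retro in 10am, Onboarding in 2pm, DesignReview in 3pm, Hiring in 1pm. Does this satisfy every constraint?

Hiring feeds into DesignReview, so it must come first — holds.
Sync feeds into Hiring, so it must come first — holds.
The Onboarding can't start until after the Hiring — holds.
Retro feeds into DesignReview, so it must come first — holds.
The Hiring can't start until after the Retro — holds.
There is only one room — holds.

Valid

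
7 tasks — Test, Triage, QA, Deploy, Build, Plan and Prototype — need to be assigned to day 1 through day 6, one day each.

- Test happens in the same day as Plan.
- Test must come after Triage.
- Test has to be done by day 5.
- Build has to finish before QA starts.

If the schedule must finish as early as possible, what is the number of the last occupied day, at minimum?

day 2

The precedence chain requires at least 2 distinct days.
2 works (last occupied day: day 2): for example Prototype in day 1; Test in day 2; Triage in day 1; Plan in day 2; Build in day 1; QA in day 2; Deploy in day 1.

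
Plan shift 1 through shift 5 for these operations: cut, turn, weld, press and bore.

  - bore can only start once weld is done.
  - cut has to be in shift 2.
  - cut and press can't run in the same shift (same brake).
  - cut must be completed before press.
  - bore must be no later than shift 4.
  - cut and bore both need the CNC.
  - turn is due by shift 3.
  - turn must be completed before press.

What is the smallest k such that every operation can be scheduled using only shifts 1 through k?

The precedence chain requires at least 2 distinct shifts.
Propagating the time windows through the other constraints, press can't land before shift 3, so the schedule must run through at least shift 3.
3 works (last occupied shift: shift 3): for example bore in shift 3; turn in shift 1; weld in shift 1; cut in shift 2; press in shift 3.

3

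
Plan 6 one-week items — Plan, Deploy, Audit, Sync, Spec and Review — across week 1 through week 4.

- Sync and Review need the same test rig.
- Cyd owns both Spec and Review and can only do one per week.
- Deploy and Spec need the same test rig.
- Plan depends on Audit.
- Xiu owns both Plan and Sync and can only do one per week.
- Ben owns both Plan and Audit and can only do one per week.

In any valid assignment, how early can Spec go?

Spec at week 1 is achievable: Audit=week 1, Review=week 2, Sync=week 1, Spec=week 1, Deploy=week 2, Plan=week 2.

week 1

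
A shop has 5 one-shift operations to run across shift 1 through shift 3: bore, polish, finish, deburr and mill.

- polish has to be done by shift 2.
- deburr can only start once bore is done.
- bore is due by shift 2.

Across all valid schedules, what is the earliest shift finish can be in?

shift 1

finish at shift 1 is achievable: deburr=shift 2; polish=shift 1; finish=shift 1; mill=shift 1; bore=shift 1.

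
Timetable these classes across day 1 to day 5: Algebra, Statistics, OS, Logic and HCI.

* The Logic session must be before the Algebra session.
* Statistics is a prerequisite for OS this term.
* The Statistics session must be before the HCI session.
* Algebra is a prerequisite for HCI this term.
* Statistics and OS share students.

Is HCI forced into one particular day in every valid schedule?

HCI can be day 3 (e.g. Logic=day 1, Algebra=day 2, HCI=day 3, Statistics=day 1, OS=day 2) or day 4 (e.g. Statistics -> day 1; HCI -> day 4; Algebra -> day 2; Logic -> day 1; OS -> day 2).

No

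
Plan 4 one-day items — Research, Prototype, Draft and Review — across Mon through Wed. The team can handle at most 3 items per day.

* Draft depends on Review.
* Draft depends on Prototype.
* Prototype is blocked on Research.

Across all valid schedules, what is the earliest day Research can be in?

Downstream work caps Research at Mon.
Research at Mon is achievable: Prototype=Tue; Research=Mon; Draft=Wed; Review=Mon.

Mon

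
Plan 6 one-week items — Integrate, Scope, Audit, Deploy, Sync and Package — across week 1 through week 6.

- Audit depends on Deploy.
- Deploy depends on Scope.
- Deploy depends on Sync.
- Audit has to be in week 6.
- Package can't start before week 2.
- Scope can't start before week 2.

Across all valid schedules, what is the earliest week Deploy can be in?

week 3

Precedence pushes Deploy to at least week 3; downstream work caps Deploy at week 5.
Deploy at week 3 is achievable: Audit in week 6, Integrate in week 1, Scope in week 2, Package in week 2, Deploy in week 3, Sync in week 1.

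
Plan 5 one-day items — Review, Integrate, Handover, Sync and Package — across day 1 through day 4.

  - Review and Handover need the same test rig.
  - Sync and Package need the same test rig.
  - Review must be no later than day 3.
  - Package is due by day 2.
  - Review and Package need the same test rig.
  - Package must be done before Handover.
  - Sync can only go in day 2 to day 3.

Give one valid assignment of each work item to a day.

Handover -> day 3, Review -> day 2, Sync -> day 2, Integrate -> day 1, Package -> day 1

Checking: Package(day 1) before Handover(day 3); Review(day 2) != Package(day 1); Review(day 2) != Handover(day 3); Sync(day 2) != Package(day 1); Package=day 1 in [day 1,day 2]; Sync=day 2 in [day 2,day 3]; Review=day 2 in [day 1,day 3].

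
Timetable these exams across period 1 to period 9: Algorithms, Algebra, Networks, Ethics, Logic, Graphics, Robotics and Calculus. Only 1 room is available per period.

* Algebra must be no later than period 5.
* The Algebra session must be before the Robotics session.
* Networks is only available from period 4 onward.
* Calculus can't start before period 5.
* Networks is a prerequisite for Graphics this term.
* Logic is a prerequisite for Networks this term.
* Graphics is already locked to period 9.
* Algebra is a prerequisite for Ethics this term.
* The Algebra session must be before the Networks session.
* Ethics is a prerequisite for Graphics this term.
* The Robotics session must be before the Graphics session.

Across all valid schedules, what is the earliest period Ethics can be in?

period 2

Precedence pushes Ethics to at least period 2; downstream work caps Ethics at period 8.
Ethics at period 2 is achievable: Algorithms=period 7; Algebra=period 1; Networks=period 4; Calculus=period 5; Ethics=period 2; Graphics=period 9; Robotics=period 6; Logic=period 3.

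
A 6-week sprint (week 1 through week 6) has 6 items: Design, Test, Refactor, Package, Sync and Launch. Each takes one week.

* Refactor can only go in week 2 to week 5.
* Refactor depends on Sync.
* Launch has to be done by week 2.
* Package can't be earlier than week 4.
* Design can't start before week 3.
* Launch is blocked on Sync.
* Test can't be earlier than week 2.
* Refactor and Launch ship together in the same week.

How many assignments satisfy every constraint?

Splitting on Design: it can be week 3 (15), week 4 (15), week 5 (15), week 6 (15). Listing each branch's schedules as (Test, Refactor, Package, Sync, Launch) by week number:
Design=week 3: (2,2,4,1,2) (2,2,5,1,2) (2,2,6,1,2) (3,2,4,1,2) (3,2,5,1,2) (3,2,6,1,2) (4,2,4,1,2) (4,2,5,1,2) (4,2,6,1,2) (5,2,4,1,2) (5,2,5,1,2) (5,2,6,1,2) (6,2,4,1,2) (6,2,5,1,2) (6,2,6,1,2) — 15.
Design=week 4: (2,2,4,1,2) (2,2,5,1,2) (2,2,6,1,2) (3,2,4,1,2) (3,2,5,1,2) (3,2,6,1,2) (4,2,4,1,2) (4,2,5,1,2) (4,2,6,1,2) (5,2,4,1,2) (5,2,5,1,2) (5,2,6,1,2) (6,2,4,1,2) (6,2,5,1,2) (6,2,6,1,2) — 15.
Design=week 5: (2,2,4,1,2) (2,2,5,1,2) (2,2,6,1,2) (3,2,4,1,2) (3,2,5,1,2) (3,2,6,1,2) (4,2,4,1,2) (4,2,5,1,2) (4,2,6,1,2) (5,2,4,1,2) (5,2,5,1,2) (5,2,6,1,2) (6,2,4,1,2) (6,2,5,1,2) (6,2,6,1,2) — 15.
Design=week 6: (2,2,4,1,2) (2,2,5,1,2) (2,2,6,1,2) (3,2,4,1,2) (3,2,5,1,2) (3,2,6,1,2) (4,2,4,1,2) (4,2,5,1,2) (4,2,6,1,2) (5,2,4,1,2) (5,2,5,1,2) (5,2,6,1,2) (6,2,4,1,2) (6,2,5,1,2) (6,2,6,1,2) — 15.
Summing: 15 + 15 + 15 + 15 = 60.

60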